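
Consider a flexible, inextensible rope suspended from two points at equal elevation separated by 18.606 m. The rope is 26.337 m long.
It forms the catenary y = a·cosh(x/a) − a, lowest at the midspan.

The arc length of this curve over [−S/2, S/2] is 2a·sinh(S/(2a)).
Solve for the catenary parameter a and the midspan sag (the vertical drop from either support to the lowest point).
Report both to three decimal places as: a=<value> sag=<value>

seed: a₀ = √(S³/(24(L−S))) = √(18.606³/(24·7.731)) = 5.891910
iter 1: u=1.578945  f(a)=+1.023e+00  f'(a)=-3.340e+00  a ← 5.891910 − (+1.023e+00/-3.340e+00) = 6.198216
iter 2: u=1.500916  f(a)=+8.518e-02  f'(a)=-2.805e+00  a ← 6.198216 − (+8.518e-02/-2.805e+00) = 6.228590
iter 3: u=1.493597  f(a)=+7.093e-04  f'(a)=-2.758e+00  a ← 6.228590 − (+7.093e-04/-2.758e+00) = 6.228847
iter 4: u=1.493535  f(a)=+5.008e-08  f'(a)=-2.758e+00  a ← 6.228847 − (+5.008e-08/-2.758e+00) = 6.228847
iter 5: u=1.493535  f(a)=+7.105e-15  f'(a)=-2.758e+00  a ← 6.228847 − (+7.105e-15/-2.758e+00) = 6.228847
converged: |Δa| < 1e-12 after 5 iterations
sag = a·(cosh(S/(2a)) − 1) = 6.228847·(cosh(1.493535) − 1) = 8.338511
T_max/T_min = cosh(S/(2a)) = 2.338693

a=6.229 sag=8.339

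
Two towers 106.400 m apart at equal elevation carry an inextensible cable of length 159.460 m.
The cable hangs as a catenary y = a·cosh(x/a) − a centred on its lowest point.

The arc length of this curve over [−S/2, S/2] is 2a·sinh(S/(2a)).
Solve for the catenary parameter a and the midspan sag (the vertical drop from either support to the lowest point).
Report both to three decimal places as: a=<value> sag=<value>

a=32.835 sag=53.392

seed: a₀ = √(S³/(24(L−S))) = √(106.400³/(24·53.060)) = 30.755529
iter 1: u=1.729770  f(a)=+8.528e+00  f'(a)=-4.599e+00  a ← 30.755529 − (+8.528e+00/-4.599e+00) = 32.609585
iter 2: u=1.631422  f(a)=+8.320e-01  f'(a)=-3.742e+00  a ← 32.609585 − (+8.320e-01/-3.742e+00) = 32.831919
iter 3: u=1.620374  f(a)=+9.810e-03  f'(a)=-3.654e+00  a ← 32.831919 − (+9.810e-03/-3.654e+00) = 32.834604
iter 4: u=1.620242  f(a)=+1.399e-06  f'(a)=-3.653e+00  a ← 32.834604 − (+1.399e-06/-3.653e+00) = 32.834604
iter 5: u=1.620242  f(a)=+8.527e-14  f'(a)=-3.653e+00  a ← 32.834604 − (+8.527e-14/-3.653e+00) = 32.834604
converged: |Δa| < 1e-12 after 5 iterations
sag = a·(cosh(S/(2a)) − 1) = 32.834604·(cosh(1.620242) − 1) = 53.391750
T_max/T_min = cosh(S/(2a)) = 2.626082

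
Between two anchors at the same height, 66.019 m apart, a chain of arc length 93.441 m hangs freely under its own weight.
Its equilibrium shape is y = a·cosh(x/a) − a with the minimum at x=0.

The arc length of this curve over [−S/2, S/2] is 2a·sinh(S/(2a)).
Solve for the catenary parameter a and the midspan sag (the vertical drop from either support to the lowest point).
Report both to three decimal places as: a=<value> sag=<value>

seed: a₀ = √(S³/(24(L−S))) = √(66.019³/(24·27.422)) = 20.909721
iter 1: u=1.578668  f(a)=+3.627e+00  f'(a)=-3.338e+00  a ← 20.909721 − (+3.627e+00/-3.338e+00) = 21.996452
iter 2: u=1.500674  f(a)=+3.019e-01  f'(a)=-2.803e+00  a ← 21.996452 − (+3.019e-01/-2.803e+00) = 22.104174
iter 3: u=1.493360  f(a)=+2.512e-03  f'(a)=-2.757e+00  a ← 22.104174 − (+2.512e-03/-2.757e+00) = 22.105086
iter 4: u=1.493299  f(a)=+1.771e-07  f'(a)=-2.756e+00  a ← 22.105086 − (+1.771e-07/-2.756e+00) = 22.105086
iter 5: u=1.493299  f(a)=+0.000e+00  f'(a)=-2.756e+00  a ← 22.105086 − (+0.000e+00/-2.756e+00) = 22.105086
converged: |Δa| < 1e-12 after 5 iterations
sag = a·(cosh(S/(2a)) − 1) = 22.105086·(cosh(1.493299) − 1) = 29.580889
T_max/T_min = cosh(S/(2a)) = 2.338194

a=22.105 sag=29.581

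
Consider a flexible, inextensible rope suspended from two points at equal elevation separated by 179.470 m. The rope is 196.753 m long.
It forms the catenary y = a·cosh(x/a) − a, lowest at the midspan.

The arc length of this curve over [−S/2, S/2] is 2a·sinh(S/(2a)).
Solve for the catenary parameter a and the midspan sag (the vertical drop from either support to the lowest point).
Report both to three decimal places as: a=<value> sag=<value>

a=119.720 sag=35.234

seed: a₀ = √(S³/(24(L−S))) = √(179.470³/(24·17.283)) = 118.051799
iter 1: u=0.760132  f(a)=+5.062e-01  f'(a)=-3.101e-01  a ← 118.051799 − (+5.062e-01/-3.101e-01) = 119.684410
iter 2: u=0.749763  f(a)=+1.069e-02  f'(a)=-2.971e-01  a ← 119.684410 − (+1.069e-02/-2.971e-01) = 119.720401
iter 3: u=0.749538  f(a)=+4.999e-06  f'(a)=-2.968e-01  a ← 119.720401 − (+4.999e-06/-2.968e-01) = 119.720417
iter 4: u=0.749538  f(a)=+1.137e-12  f'(a)=-2.968e-01  a ← 119.720417 − (+1.137e-12/-2.968e-01) = 119.720417
converged: |Δa| < 1e-12 after 4 iterations
sag = a·(cosh(S/(2a)) − 1) = 119.720417·(cosh(0.749538) − 1) = 35.234138
T_max/T_min = cosh(S/(2a)) = 1.294303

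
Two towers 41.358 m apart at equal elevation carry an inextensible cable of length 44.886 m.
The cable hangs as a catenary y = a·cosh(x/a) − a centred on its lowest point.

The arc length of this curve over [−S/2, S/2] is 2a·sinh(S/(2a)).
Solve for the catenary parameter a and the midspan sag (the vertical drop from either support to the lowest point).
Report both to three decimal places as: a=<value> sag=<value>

seed: a₀ = √(S³/(24(L−S))) = √(41.358³/(24·3.528)) = 28.904761
iter 1: u=0.715418  f(a)=+9.139e-02  f'(a)=-2.568e-01  a ← 28.904761 − (+9.139e-02/-2.568e-01) = 29.260605
iter 2: u=0.706718  f(a)=+1.715e-03  f'(a)=-2.473e-01  a ← 29.260605 − (+1.715e-03/-2.473e-01) = 29.267541
iter 3: u=0.706551  f(a)=+6.297e-07  f'(a)=-2.471e-01  a ← 29.267541 − (+6.297e-07/-2.471e-01) = 29.267543
iter 4: u=0.706551  f(a)=+8.527e-14  f'(a)=-2.471e-01  a ← 29.267543 − (+8.527e-14/-2.471e-01) = 29.267543
converged: |Δa| < 1e-12 after 4 iterations
sag = a·(cosh(S/(2a)) − 1) = 29.267543·(cosh(0.706551) − 1) = 7.614395
T_max/T_min = cosh(S/(2a)) = 1.260165

a=29.268 sag=7.614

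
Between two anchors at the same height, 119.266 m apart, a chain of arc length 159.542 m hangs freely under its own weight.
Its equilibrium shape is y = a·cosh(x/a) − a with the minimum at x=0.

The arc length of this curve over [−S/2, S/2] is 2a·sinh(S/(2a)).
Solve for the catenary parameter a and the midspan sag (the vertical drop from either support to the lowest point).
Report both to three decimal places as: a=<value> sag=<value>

a=43.869 sag=47.169

seed: a₀ = √(S³/(24(L−S))) = √(119.266³/(24·40.276)) = 41.893456
iter 1: u=1.423444  f(a)=+4.283e+00  f'(a)=-2.342e+00  a ← 41.893456 − (+4.283e+00/-2.342e+00) = 43.722439
iter 2: u=1.363899  f(a)=+2.964e-01  f'(a)=-2.028e+00  a ← 43.722439 − (+2.964e-01/-2.028e+00) = 43.868633
iter 3: u=1.359354  f(a)=+1.654e-03  f'(a)=-2.005e+00  a ← 43.868633 − (+1.654e-03/-2.005e+00) = 43.869458
iter 4: u=1.359328  f(a)=+5.210e-08  f'(a)=-2.005e+00  a ← 43.869458 − (+5.210e-08/-2.005e+00) = 43.869458
iter 5: u=1.359328  f(a)=+0.000e+00  f'(a)=-2.005e+00  a ← 43.869458 − (+0.000e+00/-2.005e+00) = 43.869458
converged: |Δa| < 1e-12 after 5 iterations
sag = a·(cosh(S/(2a)) − 1) = 43.869458·(cosh(1.359328) − 1) = 47.168676
T_max/T_min = cosh(S/(2a)) = 2.075205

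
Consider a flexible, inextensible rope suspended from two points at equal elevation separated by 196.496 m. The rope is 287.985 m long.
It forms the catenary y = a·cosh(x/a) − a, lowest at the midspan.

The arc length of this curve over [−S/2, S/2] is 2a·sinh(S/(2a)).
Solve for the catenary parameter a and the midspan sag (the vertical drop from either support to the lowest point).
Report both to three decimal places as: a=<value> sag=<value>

a=62.514 sag=94.463

seed: a₀ = √(S³/(24(L−S))) = √(196.496³/(24·91.489)) = 58.781479
iter 1: u=1.671411  f(a)=+1.366e+01  f'(a)=-4.074e+00  a ← 58.781479 − (+1.366e+01/-4.074e+00) = 62.135324
iter 2: u=1.581194  f(a)=+1.257e+00  f'(a)=-3.356e+00  a ← 62.135324 − (+1.257e+00/-3.356e+00) = 62.509747
iter 3: u=1.571723  f(a)=+1.301e-02  f'(a)=-3.287e+00  a ← 62.509747 − (+1.301e-02/-3.287e+00) = 62.513704
iter 4: u=1.571623  f(a)=+1.425e-06  f'(a)=-3.286e+00  a ← 62.513704 − (+1.425e-06/-3.286e+00) = 62.513704
iter 5: u=1.571623  f(a)=+5.684e-14  f'(a)=-3.286e+00  a ← 62.513704 − (+5.684e-14/-3.286e+00) = 62.513704
converged: |Δa| < 1e-12 after 5 iterations
sag = a·(cosh(S/(2a)) − 1) = 62.513704·(cosh(1.571623) − 1) = 94.463374
T_max/T_min = cosh(S/(2a)) = 2.511083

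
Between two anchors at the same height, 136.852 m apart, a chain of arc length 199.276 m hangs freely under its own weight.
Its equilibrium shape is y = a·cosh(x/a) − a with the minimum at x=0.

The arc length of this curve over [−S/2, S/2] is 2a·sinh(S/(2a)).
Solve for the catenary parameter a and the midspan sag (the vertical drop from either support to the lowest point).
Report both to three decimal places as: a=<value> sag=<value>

seed: a₀ = √(S³/(24(L−S))) = √(136.852³/(24·62.424)) = 41.361407
iter 1: u=1.654344  f(a)=+9.121e+00  f'(a)=-3.930e+00  a ← 41.361407 − (+9.121e+00/-3.930e+00) = 43.682440
iter 2: u=1.566442  f(a)=+8.240e-01  f'(a)=-3.249e+00  a ← 43.682440 − (+8.240e-01/-3.249e+00) = 43.936078
iter 3: u=1.557399  f(a)=+8.202e-03  f'(a)=-3.184e+00  a ← 43.936078 − (+8.202e-03/-3.184e+00) = 43.938653
iter 4: u=1.557308  f(a)=+8.305e-07  f'(a)=-3.184e+00  a ← 43.938653 − (+8.305e-07/-3.184e+00) = 43.938654
iter 5: u=1.557308  f(a)=-5.684e-14  f'(a)=-3.184e+00  a ← 43.938654 − (-5.684e-14/-3.184e+00) = 43.938654
converged: |Δa| < 1e-12 after 5 iterations
sag = a·(cosh(S/(2a)) − 1) = 43.938654·(cosh(1.557308) − 1) = 64.957335
T_max/T_min = cosh(S/(2a)) = 2.478364

a=43.939 sag=64.957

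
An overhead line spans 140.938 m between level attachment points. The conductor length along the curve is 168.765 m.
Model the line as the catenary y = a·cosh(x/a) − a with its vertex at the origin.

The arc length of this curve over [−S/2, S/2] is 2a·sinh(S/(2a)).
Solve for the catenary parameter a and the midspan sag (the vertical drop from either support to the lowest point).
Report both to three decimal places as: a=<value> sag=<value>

seed: a₀ = √(S³/(24(L−S))) = √(140.938³/(24·27.827)) = 64.744569
iter 1: u=1.088416  f(a)=+1.696e+00  f'(a)=-9.658e-01  a ← 64.744569 − (+1.696e+00/-9.658e-01) = 66.500081
iter 2: u=1.059683  f(a)=+7.141e-02  f'(a)=-8.860e-01  a ← 66.500081 − (+7.141e-02/-8.860e-01) = 66.580673
iter 3: u=1.058400  f(a)=+1.390e-04  f'(a)=-8.826e-01  a ← 66.580673 − (+1.390e-04/-8.826e-01) = 66.580830
iter 4: u=1.058398  f(a)=+5.288e-10  f'(a)=-8.826e-01  a ← 66.580830 − (+5.288e-10/-8.826e-01) = 66.580830
iter 5: u=1.058398  f(a)=+0.000e+00  f'(a)=-8.826e-01  a ← 66.580830 − (+0.000e+00/-8.826e-01) = 66.580830
converged: |Δa| < 1e-12 after 5 iterations
sag = a·(cosh(S/(2a)) − 1) = 66.580830·(cosh(1.058398) − 1) = 40.905975
T_max/T_min = cosh(S/(2a)) = 1.614381

a=66.581 sag=40.906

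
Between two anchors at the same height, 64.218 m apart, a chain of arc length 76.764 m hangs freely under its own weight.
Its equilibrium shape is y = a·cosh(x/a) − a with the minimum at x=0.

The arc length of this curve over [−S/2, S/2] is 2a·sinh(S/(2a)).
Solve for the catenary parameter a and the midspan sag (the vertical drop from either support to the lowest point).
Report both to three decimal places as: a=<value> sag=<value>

a=30.490 sag=18.529

seed: a₀ = √(S³/(24(L−S))) = √(64.218³/(24·12.546)) = 29.656978
iter 1: u=1.082679  f(a)=+7.562e-01  f'(a)=-9.495e-01  a ← 29.656978 − (+7.562e-01/-9.495e-01) = 30.453379
iter 2: u=1.054366  f(a)=+3.153e-02  f'(a)=-8.718e-01  a ← 30.453379 − (+3.153e-02/-8.718e-01) = 30.489546
iter 3: u=1.053115  f(a)=+6.010e-05  f'(a)=-8.685e-01  a ← 30.489546 − (+6.010e-05/-8.685e-01) = 30.489615
iter 4: u=1.053113  f(a)=+2.193e-10  f'(a)=-8.685e-01  a ← 30.489615 − (+2.193e-10/-8.685e-01) = 30.489615
iter 5: u=1.053113  f(a)=+0.000e+00  f'(a)=-8.685e-01  a ← 30.489615 − (+0.000e+00/-8.685e-01) = 30.489615
converged: |Δa| < 1e-12 after 5 iterations
sag = a·(cosh(S/(2a)) − 1) = 30.489615·(cosh(1.053113) − 1) = 18.528693
T_max/T_min = cosh(S/(2a)) = 1.607705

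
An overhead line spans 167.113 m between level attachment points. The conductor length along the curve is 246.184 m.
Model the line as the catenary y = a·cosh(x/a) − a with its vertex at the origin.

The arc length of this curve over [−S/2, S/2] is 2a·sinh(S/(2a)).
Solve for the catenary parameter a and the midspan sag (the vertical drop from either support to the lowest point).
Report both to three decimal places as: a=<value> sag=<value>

seed: a₀ = √(S³/(24(L−S))) = √(167.113³/(24·79.071)) = 49.590800
iter 1: u=1.684919  f(a)=+1.201e+01  f'(a)=-4.191e+00  a ← 49.590800 − (+1.201e+01/-4.191e+00) = 52.457229
iter 2: u=1.592850  f(a)=+1.120e+00  f'(a)=-3.443e+00  a ← 52.457229 − (+1.120e+00/-3.443e+00) = 52.782650
iter 3: u=1.583030  f(a)=+1.196e-02  f'(a)=-3.370e+00  a ← 52.782650 − (+1.196e-02/-3.370e+00) = 52.786199
iter 4: u=1.582923  f(a)=+1.394e-06  f'(a)=-3.369e+00  a ← 52.786199 − (+1.394e-06/-3.369e+00) = 52.786199
iter 5: u=1.582923  f(a)=+0.000e+00  f'(a)=-3.369e+00  a ← 52.786199 − (+0.000e+00/-3.369e+00) = 52.786199
converged: |Δa| < 1e-12 after 5 iterations
sag = a·(cosh(S/(2a)) − 1) = 52.786199·(cosh(1.582923) − 1) = 81.146707
T_max/T_min = cosh(S/(2a)) = 2.537271

a=52.786 sag=81.147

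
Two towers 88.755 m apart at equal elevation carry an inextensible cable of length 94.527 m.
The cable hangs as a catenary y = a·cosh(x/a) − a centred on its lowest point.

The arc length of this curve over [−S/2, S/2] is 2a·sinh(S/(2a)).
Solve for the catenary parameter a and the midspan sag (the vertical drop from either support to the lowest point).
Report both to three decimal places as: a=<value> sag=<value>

a=71.726 sag=14.172

seed: a₀ = √(S³/(24(L−S))) = √(88.755³/(24·5.772)) = 71.042864
iter 1: u=0.624658  f(a)=+1.137e-01  f'(a)=-1.689e-01  a ← 71.042864 − (+1.137e-01/-1.689e-01) = 71.715733
iter 2: u=0.618797  f(a)=+1.635e-03  f'(a)=-1.641e-01  a ← 71.715733 − (+1.635e-03/-1.641e-01) = 71.725697
iter 3: u=0.618711  f(a)=+3.493e-07  f'(a)=-1.640e-01  a ← 71.725697 − (+3.493e-07/-1.640e-01) = 71.725699
iter 4: u=0.618711  f(a)=+1.421e-14  f'(a)=-1.640e-01  a ← 71.725699 − (+1.421e-14/-1.640e-01) = 71.725699
converged: |Δa| < 1e-12 after 4 iterations
sag = a·(cosh(S/(2a)) − 1) = 71.725699·(cosh(0.618711) − 1) = 14.171998
T_max/T_min = cosh(S/(2a)) = 1.197586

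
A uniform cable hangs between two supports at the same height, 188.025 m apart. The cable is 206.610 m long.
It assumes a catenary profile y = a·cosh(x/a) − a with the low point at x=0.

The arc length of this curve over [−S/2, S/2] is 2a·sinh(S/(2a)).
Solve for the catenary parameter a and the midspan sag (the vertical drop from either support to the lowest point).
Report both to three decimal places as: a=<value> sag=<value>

a=123.848 sag=37.429

seed: a₀ = √(S³/(24(L−S))) = √(188.025³/(24·18.585)) = 122.077743
iter 1: u=0.770104  f(a)=+5.589e-01  f'(a)=-3.229e-01  a ← 122.077743 − (+5.589e-01/-3.229e-01) = 123.808646
iter 2: u=0.759337  f(a)=+1.211e-02  f'(a)=-3.091e-01  a ← 123.808646 − (+1.211e-02/-3.091e-01) = 123.847828
iter 3: u=0.759097  f(a)=+5.963e-06  f'(a)=-3.088e-01  a ← 123.847828 − (+5.963e-06/-3.088e-01) = 123.847847
iter 4: u=0.759097  f(a)=+1.393e-12  f'(a)=-3.088e-01  a ← 123.847847 − (+1.393e-12/-3.088e-01) = 123.847847
converged: |Δa| < 1e-12 after 4 iterations
sag = a·(cosh(S/(2a)) − 1) = 123.847847·(cosh(0.759097) − 1) = 37.428972
T_max/T_min = cosh(S/(2a)) = 1.302217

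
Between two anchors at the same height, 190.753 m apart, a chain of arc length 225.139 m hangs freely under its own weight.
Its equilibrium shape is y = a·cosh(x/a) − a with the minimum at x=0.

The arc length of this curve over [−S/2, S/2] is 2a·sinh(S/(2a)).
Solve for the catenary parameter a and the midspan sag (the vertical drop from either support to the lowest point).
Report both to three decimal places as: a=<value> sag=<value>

seed: a₀ = √(S³/(24(L−S))) = √(190.753³/(24·34.386)) = 91.708716
iter 1: u=1.039994  f(a)=+1.908e+00  f'(a)=-8.342e-01  a ← 91.708716 − (+1.908e+00/-8.342e-01) = 93.996161
iter 2: u=1.014685  f(a)=+7.373e-02  f'(a)=-7.709e-01  a ← 93.996161 − (+7.373e-02/-7.709e-01) = 94.091801
iter 3: u=1.013654  f(a)=+1.199e-04  f'(a)=-7.684e-01  a ← 94.091801 − (+1.199e-04/-7.684e-01) = 94.091957
iter 4: u=1.013652  f(a)=+3.178e-10  f'(a)=-7.684e-01  a ← 94.091957 − (+3.178e-10/-7.684e-01) = 94.091957
iter 5: u=1.013652  f(a)=+5.684e-14  f'(a)=-7.684e-01  a ← 94.091957 − (+5.684e-14/-7.684e-01) = 94.091957
converged: |Δa| < 1e-12 after 5 iterations
sag = a·(cosh(S/(2a)) − 1) = 94.091957·(cosh(1.013652) − 1) = 52.622694
T_max/T_min = cosh(S/(2a)) = 1.559269

a=94.092 sag=52.623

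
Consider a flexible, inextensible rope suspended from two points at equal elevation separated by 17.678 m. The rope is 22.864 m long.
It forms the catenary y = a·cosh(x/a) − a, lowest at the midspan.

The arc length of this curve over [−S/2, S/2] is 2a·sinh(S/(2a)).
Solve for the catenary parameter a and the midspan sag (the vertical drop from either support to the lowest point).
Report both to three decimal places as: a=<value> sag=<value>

seed: a₀ = √(S³/(24(L−S))) = √(17.678³/(24·5.186)) = 6.662356
iter 1: u=1.326708  f(a)=+4.760e-01  f'(a)=-1.849e+00  a ← 6.662356 − (+4.760e-01/-1.849e+00) = 6.919850
iter 2: u=1.277340  f(a)=+2.899e-02  f'(a)=-1.630e+00  a ← 6.919850 − (+2.899e-02/-1.630e+00) = 6.937637
iter 3: u=1.274065  f(a)=+1.229e-04  f'(a)=-1.616e+00  a ← 6.937637 − (+1.229e-04/-1.616e+00) = 6.937713
iter 4: u=1.274051  f(a)=+2.231e-09  f'(a)=-1.616e+00  a ← 6.937713 − (+2.231e-09/-1.616e+00) = 6.937713
iter 5: u=1.274051  f(a)=-3.553e-15  f'(a)=-1.616e+00  a ← 6.937713 − (-3.553e-15/-1.616e+00) = 6.937713
converged: |Δa| < 1e-12 after 5 iterations
sag = a·(cosh(S/(2a)) − 1) = 6.937713·(cosh(1.274051) − 1) = 6.434740
T_max/T_min = cosh(S/(2a)) = 1.927502

a=6.938 sag=6.435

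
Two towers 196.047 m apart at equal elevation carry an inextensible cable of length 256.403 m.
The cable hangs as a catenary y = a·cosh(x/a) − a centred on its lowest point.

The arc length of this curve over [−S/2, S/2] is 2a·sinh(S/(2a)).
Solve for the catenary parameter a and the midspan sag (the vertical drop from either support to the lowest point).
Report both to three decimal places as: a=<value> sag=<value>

a=75.242 sag=73.408

seed: a₀ = √(S³/(24(L−S))) = √(196.047³/(24·60.356)) = 72.123112
iter 1: u=1.359114  f(a)=+5.826e+00  f'(a)=-2.004e+00  a ← 72.123112 − (+5.826e+00/-2.004e+00) = 75.030355
iter 2: u=1.306451  f(a)=+3.708e-01  f'(a)=-1.756e+00  a ← 75.030355 − (+3.708e-01/-1.756e+00) = 75.241476
iter 3: u=1.302785  f(a)=+1.728e-03  f'(a)=-1.740e+00  a ← 75.241476 − (+1.728e-03/-1.740e+00) = 75.242469
iter 4: u=1.302768  f(a)=+3.789e-08  f'(a)=-1.740e+00  a ← 75.242469 − (+3.789e-08/-1.740e+00) = 75.242469
iter 5: u=1.302768  f(a)=-5.684e-14  f'(a)=-1.740e+00  a ← 75.242469 − (-5.684e-14/-1.740e+00) = 75.242469
converged: |Δa| < 1e-12 after 5 iterations
sag = a·(cosh(S/(2a)) − 1) = 75.242469·(cosh(1.302768) − 1) = 73.408309
T_max/T_min = cosh(S/(2a)) = 1.975623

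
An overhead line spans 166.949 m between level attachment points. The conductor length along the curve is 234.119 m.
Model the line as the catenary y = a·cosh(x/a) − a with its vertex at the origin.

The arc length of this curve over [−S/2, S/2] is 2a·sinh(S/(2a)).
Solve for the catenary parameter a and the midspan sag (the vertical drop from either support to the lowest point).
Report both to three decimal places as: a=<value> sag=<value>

seed: a₀ = √(S³/(24(L−S))) = √(166.949³/(24·67.170)) = 53.725744
iter 1: u=1.553715  f(a)=+8.589e+00  f'(a)=-3.159e+00  a ← 53.725744 − (+8.589e+00/-3.159e+00) = 56.445199
iter 2: u=1.478859  f(a)=+6.953e-01  f'(a)=-2.666e+00  a ← 56.445199 − (+6.953e-01/-2.666e+00) = 56.705971
iter 3: u=1.472058  f(a)=+5.442e-03  f'(a)=-2.625e+00  a ← 56.705971 − (+5.442e-03/-2.625e+00) = 56.708044
iter 4: u=1.472005  f(a)=+3.391e-07  f'(a)=-2.624e+00  a ← 56.708044 − (+3.391e-07/-2.624e+00) = 56.708044
iter 5: u=1.472005  f(a)=-2.842e-14  f'(a)=-2.624e+00  a ← 56.708044 − (-2.842e-14/-2.624e+00) = 56.708044
converged: |Δa| < 1e-12 after 5 iterations
sag = a·(cosh(S/(2a)) − 1) = 56.708044·(cosh(1.472005) − 1) = 73.363970
T_max/T_min = cosh(S/(2a)) = 2.293714

a=56.708 sag=73.364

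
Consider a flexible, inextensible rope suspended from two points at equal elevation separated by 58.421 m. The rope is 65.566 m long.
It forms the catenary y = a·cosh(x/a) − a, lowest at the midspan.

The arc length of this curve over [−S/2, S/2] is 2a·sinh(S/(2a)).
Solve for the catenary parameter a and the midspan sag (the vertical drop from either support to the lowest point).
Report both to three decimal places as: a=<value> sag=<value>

a=34.708 sag=13.035

seed: a₀ = √(S³/(24(L−S))) = √(58.421³/(24·7.145)) = 34.099400
iter 1: u=0.856628  f(a)=+2.668e-01  f'(a)=-4.506e-01  a ← 34.099400 − (+2.668e-01/-4.506e-01) = 34.691409
iter 2: u=0.842010  f(a)=+7.106e-03  f'(a)=-4.269e-01  a ← 34.691409 − (+7.106e-03/-4.269e-01) = 34.708054
iter 3: u=0.841606  f(a)=+5.348e-06  f'(a)=-4.263e-01  a ← 34.708054 − (+5.348e-06/-4.263e-01) = 34.708067
iter 4: u=0.841606  f(a)=+3.041e-12  f'(a)=-4.263e-01  a ← 34.708067 − (+3.041e-12/-4.263e-01) = 34.708067
converged: |Δa| < 1e-12 after 4 iterations
sag = a·(cosh(S/(2a)) − 1) = 34.708067·(cosh(0.841606) − 1) = 13.034734
T_max/T_min = cosh(S/(2a)) = 1.375553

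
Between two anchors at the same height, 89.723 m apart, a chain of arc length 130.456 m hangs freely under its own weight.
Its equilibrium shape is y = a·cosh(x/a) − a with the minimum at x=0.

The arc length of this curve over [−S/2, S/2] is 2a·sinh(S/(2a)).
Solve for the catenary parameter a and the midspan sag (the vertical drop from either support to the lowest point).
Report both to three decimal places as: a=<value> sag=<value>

seed: a₀ = √(S³/(24(L−S))) = √(89.723³/(24·40.733)) = 27.181715
iter 1: u=1.650429  f(a)=+5.921e+00  f'(a)=-3.897e+00  a ← 27.181715 − (+5.921e+00/-3.897e+00) = 28.701187
iter 2: u=1.563054  f(a)=+5.328e-01  f'(a)=-3.225e+00  a ← 28.701187 − (+5.328e-01/-3.225e+00) = 28.866414
iter 3: u=1.554107  f(a)=+5.255e-03  f'(a)=-3.161e+00  a ← 28.866414 − (+5.255e-03/-3.161e+00) = 28.868077
iter 4: u=1.554018  f(a)=+5.225e-07  f'(a)=-3.161e+00  a ← 28.868077 − (+5.225e-07/-3.161e+00) = 28.868077
iter 5: u=1.554018  f(a)=-2.842e-14  f'(a)=-3.161e+00  a ← 28.868077 − (-2.842e-14/-3.161e+00) = 28.868077
converged: |Δa| < 1e-12 after 5 iterations
sag = a·(cosh(S/(2a)) − 1) = 28.868077·(cosh(1.554018) − 1) = 42.462547
T_max/T_min = cosh(S/(2a)) = 2.470917

a=28.868 sag=42.463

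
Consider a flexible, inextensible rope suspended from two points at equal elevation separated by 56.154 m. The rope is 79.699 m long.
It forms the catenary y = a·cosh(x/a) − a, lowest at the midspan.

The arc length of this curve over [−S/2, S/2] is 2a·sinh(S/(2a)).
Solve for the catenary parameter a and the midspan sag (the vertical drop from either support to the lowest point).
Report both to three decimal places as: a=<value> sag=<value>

seed: a₀ = √(S³/(24(L−S))) = √(56.154³/(24·23.545)) = 17.701745
iter 1: u=1.586115  f(a)=+3.145e+00  f'(a)=-3.392e+00  a ← 17.701745 − (+3.145e+00/-3.392e+00) = 18.628930
iter 2: u=1.507172  f(a)=+2.640e-01  f'(a)=-2.845e+00  a ← 18.628930 − (+2.640e-01/-2.845e+00) = 18.721742
iter 3: u=1.499700  f(a)=+2.237e-03  f'(a)=-2.797e+00  a ← 18.721742 − (+2.237e-03/-2.797e+00) = 18.722542
iter 4: u=1.499636  f(a)=+1.636e-07  f'(a)=-2.796e+00  a ← 18.722542 − (+1.636e-07/-2.796e+00) = 18.722542
iter 5: u=1.499636  f(a)=+0.000e+00  f'(a)=-2.796e+00  a ← 18.722542 − (+0.000e+00/-2.796e+00) = 18.722542
converged: |Δa| < 1e-12 after 5 iterations
sag = a·(cosh(S/(2a)) − 1) = 18.722542·(cosh(1.499636) − 1) = 25.306042
T_max/T_min = cosh(S/(2a)) = 2.351635

a=18.723 sag=25.306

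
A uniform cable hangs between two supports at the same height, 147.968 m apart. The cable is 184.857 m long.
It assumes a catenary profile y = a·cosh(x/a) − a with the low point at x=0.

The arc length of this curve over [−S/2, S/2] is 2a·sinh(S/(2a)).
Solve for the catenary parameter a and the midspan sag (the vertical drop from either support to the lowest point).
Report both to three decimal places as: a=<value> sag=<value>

seed: a₀ = √(S³/(24(L−S))) = √(147.968³/(24·36.889)) = 60.491958
iter 1: u=1.223039  f(a)=+2.859e+00  f'(a)=-1.412e+00  a ← 60.491958 − (+2.859e+00/-1.412e+00) = 62.516831
iter 2: u=1.183425  f(a)=+1.498e-01  f'(a)=-1.268e+00  a ← 62.516831 − (+1.498e-01/-1.268e+00) = 62.635039
iter 3: u=1.181192  f(a)=+4.619e-04  f'(a)=-1.260e+00  a ← 62.635039 − (+4.619e-04/-1.260e+00) = 62.635406
iter 4: u=1.181185  f(a)=+4.418e-09  f'(a)=-1.260e+00  a ← 62.635406 − (+4.418e-09/-1.260e+00) = 62.635406
iter 5: u=1.181185  f(a)=-5.684e-14  f'(a)=-1.260e+00  a ← 62.635406 − (-5.684e-14/-1.260e+00) = 62.635406
converged: |Δa| < 1e-12 after 5 iterations
sag = a·(cosh(S/(2a)) − 1) = 62.635406·(cosh(1.181185) − 1) = 49.016830
T_max/T_min = cosh(S/(2a)) = 1.782574

a=62.635 sag=49.017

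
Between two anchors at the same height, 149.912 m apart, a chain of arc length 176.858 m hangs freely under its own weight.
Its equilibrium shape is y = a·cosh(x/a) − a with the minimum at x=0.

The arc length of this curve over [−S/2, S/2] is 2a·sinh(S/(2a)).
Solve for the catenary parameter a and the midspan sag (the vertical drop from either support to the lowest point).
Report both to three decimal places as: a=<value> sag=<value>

a=74.048 sag=41.290

seed: a₀ = √(S³/(24(L−S))) = √(149.912³/(24·26.946)) = 72.177498
iter 1: u=1.038495  f(a)=+1.491e+00  f'(a)=-8.303e-01  a ← 72.177498 − (+1.491e+00/-8.303e-01) = 73.973010
iter 2: u=1.013288  f(a)=+5.745e-02  f'(a)=-7.675e-01  a ← 73.973010 − (+5.745e-02/-7.675e-01) = 74.047860
iter 3: u=1.012264  f(a)=+9.285e-05  f'(a)=-7.650e-01  a ← 74.047860 − (+9.285e-05/-7.650e-01) = 74.047981
iter 4: u=1.012263  f(a)=+2.434e-10  f'(a)=-7.650e-01  a ← 74.047981 − (+2.434e-10/-7.650e-01) = 74.047981
iter 5: u=1.012263  f(a)=+0.000e+00  f'(a)=-7.650e-01  a ← 74.047981 − (+0.000e+00/-7.650e-01) = 74.047981
converged: |Δa| < 1e-12 after 5 iterations
sag = a·(cosh(S/(2a)) − 1) = 74.047981·(cosh(1.012263) − 1) = 41.289747
T_max/T_min = cosh(S/(2a)) = 1.557608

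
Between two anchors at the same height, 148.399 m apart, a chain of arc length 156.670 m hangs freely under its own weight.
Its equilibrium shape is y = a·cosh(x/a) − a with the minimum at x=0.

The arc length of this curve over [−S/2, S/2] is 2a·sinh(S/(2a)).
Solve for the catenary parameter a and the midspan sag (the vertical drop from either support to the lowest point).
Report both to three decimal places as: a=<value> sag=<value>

a=129.370 sag=21.868

seed: a₀ = √(S³/(24(L−S))) = √(148.399³/(24·8.271)) = 128.310392
iter 1: u=0.578281  f(a)=+1.394e-01  f'(a)=-1.333e-01  a ← 128.310392 − (+1.394e-01/-1.333e-01) = 129.356281
iter 2: u=0.573606  f(a)=+1.723e-03  f'(a)=-1.300e-01  a ← 129.356281 − (+1.723e-03/-1.300e-01) = 129.369533
iter 3: u=0.573547  f(a)=+2.705e-07  f'(a)=-1.300e-01  a ← 129.369533 − (+2.705e-07/-1.300e-01) = 129.369535
iter 4: u=0.573547  f(a)=+0.000e+00  f'(a)=-1.300e-01  a ← 129.369535 − (+0.000e+00/-1.300e-01) = 129.369535
converged: |Δa| < 1e-12 after 4 iterations
sag = a·(cosh(S/(2a)) − 1) = 129.369535·(cosh(0.573547) − 1) = 21.868188
T_max/T_min = cosh(S/(2a)) = 1.169037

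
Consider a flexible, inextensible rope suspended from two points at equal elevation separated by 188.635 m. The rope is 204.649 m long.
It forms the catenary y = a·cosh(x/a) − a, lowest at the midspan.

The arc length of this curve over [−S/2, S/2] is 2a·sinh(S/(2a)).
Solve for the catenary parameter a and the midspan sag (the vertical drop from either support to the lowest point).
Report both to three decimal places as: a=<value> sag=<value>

seed: a₀ = √(S³/(24(L−S))) = √(188.635³/(24·16.014)) = 132.153260
iter 1: u=0.713698  f(a)=+4.128e-01  f'(a)=-2.549e-01  a ← 132.153260 − (+4.128e-01/-2.549e-01) = 133.772668
iter 2: u=0.705058  f(a)=+7.711e-03  f'(a)=-2.455e-01  a ← 133.772668 − (+7.711e-03/-2.455e-01) = 133.804079
iter 3: u=0.704893  f(a)=+2.804e-06  f'(a)=-2.453e-01  a ← 133.804079 − (+2.804e-06/-2.453e-01) = 133.804091
iter 4: u=0.704893  f(a)=+3.411e-13  f'(a)=-2.453e-01  a ← 133.804091 − (+3.411e-13/-2.453e-01) = 133.804091
converged: |Δa| < 1e-12 after 4 iterations
sag = a·(cosh(S/(2a)) − 1) = 133.804091·(cosh(0.704893) − 1) = 34.641265
T_max/T_min = cosh(S/(2a)) = 1.258895

a=133.804 sag=34.641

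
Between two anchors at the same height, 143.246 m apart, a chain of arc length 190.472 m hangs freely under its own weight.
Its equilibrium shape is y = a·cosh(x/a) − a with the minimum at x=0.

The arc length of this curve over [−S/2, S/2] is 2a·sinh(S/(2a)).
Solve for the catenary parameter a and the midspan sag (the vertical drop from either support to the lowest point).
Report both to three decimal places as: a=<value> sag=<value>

seed: a₀ = √(S³/(24(L−S))) = √(143.246³/(24·47.226)) = 50.924591
iter 1: u=1.406452  f(a)=+4.897e+00  f'(a)=-2.249e+00  a ← 50.924591 − (+4.897e+00/-2.249e+00) = 53.102489
iter 2: u=1.348769  f(a)=+3.317e-01  f'(a)=-1.953e+00  a ← 53.102489 − (+3.317e-01/-1.953e+00) = 53.272286
iter 3: u=1.344470  f(a)=+1.766e-03  f'(a)=-1.933e+00  a ← 53.272286 − (+1.766e-03/-1.933e+00) = 53.273200
iter 4: u=1.344447  f(a)=+5.065e-08  f'(a)=-1.932e+00  a ← 53.273200 − (+5.065e-08/-1.932e+00) = 53.273200
iter 5: u=1.344447  f(a)=+0.000e+00  f'(a)=-1.932e+00  a ← 53.273200 − (+0.000e+00/-1.932e+00) = 53.273200
converged: |Δa| < 1e-12 after 5 iterations
sag = a·(cosh(S/(2a)) − 1) = 53.273200·(cosh(1.344447) − 1) = 55.850260
T_max/T_min = cosh(S/(2a)) = 2.048374

a=53.273 sag=55.850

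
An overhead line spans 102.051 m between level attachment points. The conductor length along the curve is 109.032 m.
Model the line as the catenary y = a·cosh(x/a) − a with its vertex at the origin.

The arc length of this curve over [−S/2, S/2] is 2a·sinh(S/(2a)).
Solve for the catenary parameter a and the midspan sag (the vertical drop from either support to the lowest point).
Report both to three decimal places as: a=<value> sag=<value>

a=80.450 sag=16.731

seed: a₀ = √(S³/(24(L−S))) = √(102.051³/(24·6.981)) = 79.645539
iter 1: u=0.640657  f(a)=+1.447e-01  f'(a)=-1.826e-01  a ← 79.645539 − (+1.447e-01/-1.826e-01) = 80.437819
iter 2: u=0.634347  f(a)=+2.187e-03  f'(a)=-1.771e-01  a ← 80.437819 − (+2.187e-03/-1.771e-01) = 80.450167
iter 3: u=0.634250  f(a)=+5.169e-07  f'(a)=-1.770e-01  a ← 80.450167 − (+5.169e-07/-1.770e-01) = 80.450170
iter 4: u=0.634250  f(a)=+4.263e-14  f'(a)=-1.770e-01  a ← 80.450170 − (+4.263e-14/-1.770e-01) = 80.450170
converged: |Δa| < 1e-12 after 4 iterations
sag = a·(cosh(S/(2a)) − 1) = 80.450170·(cosh(0.634250) − 1) = 16.731228
T_max/T_min = cosh(S/(2a)) = 1.207970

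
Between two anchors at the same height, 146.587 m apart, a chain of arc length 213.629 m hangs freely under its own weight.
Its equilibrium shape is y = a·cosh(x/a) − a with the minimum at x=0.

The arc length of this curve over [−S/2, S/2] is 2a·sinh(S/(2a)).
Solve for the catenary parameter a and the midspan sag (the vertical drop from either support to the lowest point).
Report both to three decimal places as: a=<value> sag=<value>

seed: a₀ = √(S³/(24(L−S))) = √(146.587³/(24·67.042)) = 44.244988
iter 1: u=1.656538  f(a)=+9.823e+00  f'(a)=-3.948e+00  a ← 44.244988 − (+9.823e+00/-3.948e+00) = 46.733179
iter 2: u=1.568340  f(a)=+8.895e-01  f'(a)=-3.262e+00  a ← 46.733179 − (+8.895e-01/-3.262e+00) = 47.005835
iter 3: u=1.559243  f(a)=+8.899e-03  f'(a)=-3.198e+00  a ← 47.005835 − (+8.899e-03/-3.198e+00) = 47.008618
iter 4: u=1.559150  f(a)=+9.103e-07  f'(a)=-3.197e+00  a ← 47.008618 − (+9.103e-07/-3.197e+00) = 47.008618
iter 5: u=1.559150  f(a)=+0.000e+00  f'(a)=-3.197e+00  a ← 47.008618 − (+0.000e+00/-3.197e+00) = 47.008618
converged: |Δa| < 1e-12 after 5 iterations
sag = a·(cosh(S/(2a)) − 1) = 47.008618·(cosh(1.559150) − 1) = 69.692485
T_max/T_min = cosh(S/(2a)) = 2.482547

a=47.009 sag=69.692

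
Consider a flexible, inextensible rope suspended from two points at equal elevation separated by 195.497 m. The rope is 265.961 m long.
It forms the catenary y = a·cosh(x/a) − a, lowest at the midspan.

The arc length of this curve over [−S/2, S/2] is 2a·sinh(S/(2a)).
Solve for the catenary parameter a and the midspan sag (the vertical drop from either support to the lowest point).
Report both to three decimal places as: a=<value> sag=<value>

seed: a₀ = √(S³/(24(L−S))) = √(195.497³/(24·70.464)) = 66.469265
iter 1: u=1.470582  f(a)=+8.024e+00  f'(a)=-2.616e+00  a ← 66.469265 − (+8.024e+00/-2.616e+00) = 69.536902
iter 2: u=1.405707  f(a)=+5.889e-01  f'(a)=-2.245e+00  a ← 69.536902 − (+5.889e-01/-2.245e+00) = 69.799271
iter 3: u=1.400423  f(a)=+3.728e-03  f'(a)=-2.216e+00  a ← 69.799271 − (+3.728e-03/-2.216e+00) = 69.800953
iter 4: u=1.400389  f(a)=+1.514e-07  f'(a)=-2.216e+00  a ← 69.800953 − (+1.514e-07/-2.216e+00) = 69.800953
iter 5: u=1.400389  f(a)=+0.000e+00  f'(a)=-2.216e+00  a ← 69.800953 − (+0.000e+00/-2.216e+00) = 69.800953
converged: |Δa| < 1e-12 after 5 iterations
sag = a·(cosh(S/(2a)) − 1) = 69.800953·(cosh(1.400389) − 1) = 80.385552
T_max/T_min = cosh(S/(2a)) = 2.151640

a=69.801 sag=80.386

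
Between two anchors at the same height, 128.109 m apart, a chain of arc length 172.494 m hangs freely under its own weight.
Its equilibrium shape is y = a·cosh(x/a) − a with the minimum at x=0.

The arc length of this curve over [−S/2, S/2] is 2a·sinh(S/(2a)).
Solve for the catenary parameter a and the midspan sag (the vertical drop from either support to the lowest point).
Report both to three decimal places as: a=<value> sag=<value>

a=46.573 sag=51.445

seed: a₀ = √(S³/(24(L−S))) = √(128.109³/(24·44.385)) = 44.426871
iter 1: u=1.441796  f(a)=+4.848e+00  f'(a)=-2.446e+00  a ← 44.426871 − (+4.848e+00/-2.446e+00) = 46.409417
iter 2: u=1.380205  f(a)=+3.434e-01  f'(a)=-2.110e+00  a ← 46.409417 − (+3.434e-01/-2.110e+00) = 46.572158
iter 3: u=1.375382  f(a)=+2.014e-03  f'(a)=-2.086e+00  a ← 46.572158 − (+2.014e-03/-2.086e+00) = 46.573123
iter 4: u=1.375353  f(a)=+7.011e-08  f'(a)=-2.085e+00  a ← 46.573123 − (+7.011e-08/-2.085e+00) = 46.573123
iter 5: u=1.375353  f(a)=+2.842e-14  f'(a)=-2.085e+00  a ← 46.573123 − (+2.842e-14/-2.085e+00) = 46.573123
converged: |Δa| < 1e-12 after 5 iterations
sag = a·(cosh(S/(2a)) − 1) = 46.573123·(cosh(1.375353) − 1) = 51.445246
T_max/T_min = cosh(S/(2a)) = 2.104612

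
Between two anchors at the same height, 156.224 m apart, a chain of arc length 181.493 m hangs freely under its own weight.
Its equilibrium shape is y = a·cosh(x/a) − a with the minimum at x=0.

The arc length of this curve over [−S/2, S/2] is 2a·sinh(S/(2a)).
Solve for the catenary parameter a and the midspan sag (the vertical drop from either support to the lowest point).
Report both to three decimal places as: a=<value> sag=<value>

a=81.147 sag=40.590

seed: a₀ = √(S³/(24(L−S))) = √(156.224³/(24·25.269)) = 79.290651
iter 1: u=0.985135  f(a)=+1.255e+00  f'(a)=-7.014e-01  a ← 79.290651 − (+1.255e+00/-7.014e-01) = 81.079724
iter 2: u=0.963397  f(a)=+4.373e-02  f'(a)=-6.533e-01  a ← 81.079724 − (+4.373e-02/-6.533e-01) = 81.146659
iter 3: u=0.962603  f(a)=+5.735e-05  f'(a)=-6.516e-01  a ← 81.146659 − (+5.735e-05/-6.516e-01) = 81.146747
iter 4: u=0.962602  f(a)=+9.894e-11  f'(a)=-6.516e-01  a ← 81.146747 − (+9.894e-11/-6.516e-01) = 81.146747
iter 5: u=0.962602  f(a)=-2.842e-14  f'(a)=-6.516e-01  a ← 81.146747 − (-2.842e-14/-6.516e-01) = 81.146747
converged: |Δa| < 1e-12 after 5 iterations
sag = a·(cosh(S/(2a)) − 1) = 81.146747·(cosh(0.962602) − 1) = 40.589533
T_max/T_min = cosh(S/(2a)) = 1.500199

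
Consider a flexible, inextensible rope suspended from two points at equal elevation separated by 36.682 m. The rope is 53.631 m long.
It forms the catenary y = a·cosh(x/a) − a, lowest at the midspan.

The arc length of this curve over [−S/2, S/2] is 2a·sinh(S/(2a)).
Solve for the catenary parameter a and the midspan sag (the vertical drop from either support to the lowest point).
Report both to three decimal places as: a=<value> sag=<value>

a=11.710 sag=17.551

seed: a₀ = √(S³/(24(L−S))) = √(36.682³/(24·16.949)) = 11.015440
iter 1: u=1.665027  f(a)=+2.511e+00  f'(a)=-4.019e+00  a ← 11.015440 − (+2.511e+00/-4.019e+00) = 11.640062
iter 2: u=1.575679  f(a)=+2.294e-01  f'(a)=-3.316e+00  a ← 11.640062 − (+2.294e-01/-3.316e+00) = 11.709241
iter 3: u=1.566370  f(a)=+2.340e-03  f'(a)=-3.248e+00  a ← 11.709241 − (+2.340e-03/-3.248e+00) = 11.709961
iter 4: u=1.566273  f(a)=+2.490e-07  f'(a)=-3.248e+00  a ← 11.709961 − (+2.490e-07/-3.248e+00) = 11.709961
iter 5: u=1.566273  f(a)=+0.000e+00  f'(a)=-3.248e+00  a ← 11.709961 − (+0.000e+00/-3.248e+00) = 11.709961
converged: |Δa| < 1e-12 after 5 iterations
sag = a·(cosh(S/(2a)) − 1) = 11.709961·(cosh(1.566273) − 1) = 17.550836
T_max/T_min = cosh(S/(2a)) = 2.498795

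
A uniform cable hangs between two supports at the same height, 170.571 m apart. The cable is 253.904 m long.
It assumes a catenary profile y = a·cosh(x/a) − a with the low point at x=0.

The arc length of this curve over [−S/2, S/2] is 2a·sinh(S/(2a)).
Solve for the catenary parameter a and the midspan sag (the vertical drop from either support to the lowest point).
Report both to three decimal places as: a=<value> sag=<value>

a=53.118 sag=84.499

seed: a₀ = √(S³/(24(L−S))) = √(170.571³/(24·83.333)) = 49.813111
iter 1: u=1.712109  f(a)=+1.310e+01  f'(a)=-4.435e+00  a ← 49.813111 − (+1.310e+01/-4.435e+00) = 52.767286
iter 2: u=1.616257  f(a)=+1.256e+00  f'(a)=-3.622e+00  a ← 52.767286 − (+1.256e+00/-3.622e+00) = 53.114047
iter 3: u=1.605705  f(a)=+1.424e-02  f'(a)=-3.540e+00  a ← 53.114047 − (+1.424e-02/-3.540e+00) = 53.118070
iter 4: u=1.605584  f(a)=+1.878e-06  f'(a)=-3.539e+00  a ← 53.118070 − (+1.878e-06/-3.539e+00) = 53.118070
iter 5: u=1.605584  f(a)=+0.000e+00  f'(a)=-3.539e+00  a ← 53.118070 − (+0.000e+00/-3.539e+00) = 53.118070
converged: |Δa| < 1e-12 after 5 iterations
sag = a·(cosh(S/(2a)) − 1) = 53.118070·(cosh(1.605584) − 1) = 84.498570
T_max/T_min = cosh(S/(2a)) = 2.590769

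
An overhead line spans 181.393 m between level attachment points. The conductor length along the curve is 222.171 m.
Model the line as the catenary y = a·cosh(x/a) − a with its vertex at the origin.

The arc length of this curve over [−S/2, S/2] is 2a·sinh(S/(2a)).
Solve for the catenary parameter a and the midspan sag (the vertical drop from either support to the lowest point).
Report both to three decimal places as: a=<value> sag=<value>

a=80.601 sag=56.645

seed: a₀ = √(S³/(24(L−S))) = √(181.393³/(24·40.778)) = 78.093017
iter 1: u=1.161391  f(a)=+2.840e+00  f'(a)=-1.192e+00  a ← 78.093017 − (+2.840e+00/-1.192e+00) = 80.475337
iter 2: u=1.127010  f(a)=+1.351e-01  f'(a)=-1.081e+00  a ← 80.475337 − (+1.351e-01/-1.081e+00) = 80.600336
iter 3: u=1.125262  f(a)=+3.398e-04  f'(a)=-1.076e+00  a ← 80.600336 − (+3.398e-04/-1.076e+00) = 80.600652
iter 4: u=1.125258  f(a)=+2.161e-09  f'(a)=-1.076e+00  a ← 80.600652 − (+2.161e-09/-1.076e+00) = 80.600652
iter 5: u=1.125258  f(a)=+0.000e+00  f'(a)=-1.076e+00  a ← 80.600652 − (+0.000e+00/-1.076e+00) = 80.600652
converged: |Δa| < 1e-12 after 5 iterations
sag = a·(cosh(S/(2a)) − 1) = 80.600652·(cosh(1.125258) − 1) = 56.645307
T_max/T_min = cosh(S/(2a)) = 1.702790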